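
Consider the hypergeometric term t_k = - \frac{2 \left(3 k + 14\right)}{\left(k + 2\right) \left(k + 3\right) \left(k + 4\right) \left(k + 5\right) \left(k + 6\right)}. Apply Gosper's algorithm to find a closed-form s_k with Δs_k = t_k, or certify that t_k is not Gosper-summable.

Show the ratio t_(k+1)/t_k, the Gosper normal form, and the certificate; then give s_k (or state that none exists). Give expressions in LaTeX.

s_k = \frac{k \left(- k^{2} - 10 k - 31\right)}{15 \left(k^{3} + 10 k^{2} + 31 k + 30\right)}

t_(k+1)/t_k = (k + 2)*(3*k + 17)/((k + 7)*(3*k + 14)).
Normal form (A,B,C) = (k + 2, k + 7, k + 14/3).
Set up (k + 2)·f(k+1) − (k + 6)·f(k) − (k + 14/3) = 0.
deg f ≤ 4 (via 1,1,1).
Solve for f: f(k) = k*(k + 4)*(k**2 + 10*k + 31)/90 (degree 4 ≤ 4).
So s_k = (B(k−1)f/C)·t_k = (k*(k + 4)*(k + 6)*(k**2 + 10*k + 31)/(30*(3*k + 14)))·t_k = k*(-k**2 - 10*k - 31)/(15*(k**3 + 10*k**2 + 31*k + 30)).
Verify: 2*(-3*k - 14)/(k**5 + 20*k**4 + 155*k**3 + 580*k**2 + 1044*k + 720) matches t_k.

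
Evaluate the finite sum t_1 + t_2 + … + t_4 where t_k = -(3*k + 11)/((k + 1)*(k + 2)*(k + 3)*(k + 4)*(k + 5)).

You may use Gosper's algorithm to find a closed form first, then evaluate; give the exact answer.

t_(k+1)/t_k = (k + 1)*(3*k + 14)/((k + 6)*(3*k + 11)).
Gosper form: A/B · C(k+1)/C(k) with A=k + 1, B=k + 6, C=k + 11/3.
Solve (k + 1)·f(k+1) − (k + 5)·f(k) = k + 11/3.
From deg A=1, deg B=1, deg C=1: d=4.
Solving with deg f ≤ 4: f(k) = k*(k + 3)*(k**2 + 7*k + 14)/24.
Certificate R = B(k−1)f/C = k*(k + 3)*(k + 5)*(k**2 + 7*k + 14)/(8*(3*k + 11)) gives s_k = k*(-k**2 - 7*k - 14)/(8*(k**3 + 7*k**2 + 14*k + 8)).
Verify: (-3*k - 11)/(k**5 + 15*k**4 + 85*k**3 + 225*k**2 + 274*k + 120) matches t_k.
Σ_(k=1)^(4) t_k = s_(5) − s_(1) = -185/1512 − (-11/120) = -29/945.

Σ = -29/945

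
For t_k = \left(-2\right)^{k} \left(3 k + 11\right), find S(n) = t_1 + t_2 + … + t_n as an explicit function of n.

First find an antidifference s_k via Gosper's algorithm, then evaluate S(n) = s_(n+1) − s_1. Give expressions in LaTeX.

S(n) = 2 \left(-2\right)^{n} n + 8 \left(-2\right)^{n} - 8

Ratio r(k) = 2*(-3*k - 14)/(3*k + 11).
Normal form (A,B,C) = (-2, 1, k + 11/3).
Key eq: (-2)·f(k+1) = (1)·f(k) + (k + 11/3).
Degrees (0,0,1) ⇒ d ≤ 1.
A polynomial solution: f(k) = -(k + 3)/3.
Get s_k = R·t_k = (-2)**k*(-k - 3) with R(k) = B(k−1)f(k)/C(k) = -(k + 3)/(3*k + 11).
s_(k+1) − s_k = (-2)**k*(3*k + 11) = t_k.
Evaluate: s_(n+1) = 2*(-2)**n*(n + 4); subtract s_(1) = 8 ⇒ S(n) = 2*(-2)**n*n + 8*(-2)**n - 8.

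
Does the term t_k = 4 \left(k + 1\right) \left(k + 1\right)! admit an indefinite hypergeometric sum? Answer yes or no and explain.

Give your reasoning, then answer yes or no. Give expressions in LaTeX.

Ratio r(k) = (k + 2)**2/(k + 1).
A = k + 2, B = 1, C = k + 1.
f must satisfy (k + 2)·f(k+1) − (1)·f(k) = k + 1.
From deg A=1, deg B=0, deg C=1: d=0.
Solving with deg f ≤ 0: f(k) = 1.
R(k) = B(k−1)·f(k)/C(k) = 1/(k + 1); s_k = R·t_k = 4*factorial(k + 1).
s_(k+1) − s_k = 4*(k + 1)*factorial(k + 1) = t_k.

Yes. s_k = 4 \left(k + 1\right)!.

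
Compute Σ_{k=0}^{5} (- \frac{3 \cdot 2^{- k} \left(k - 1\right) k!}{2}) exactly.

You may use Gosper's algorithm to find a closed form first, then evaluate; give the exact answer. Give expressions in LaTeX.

Σ = -123/4

Step 1: r(k) = k*(k + 1)/(2*(k - 1)).
So A=k/2 + 1/2 and B=1, with C=k - 1.
Need (k/2 + 1/2)·f(k+1) − (1)·f(k) = k - 1.
Degrees (1,0,1) ⇒ d ≤ 0.
Match coefficients ⇒ f(k) = 2.
Then R = B(k−1)f/C = 2/(k - 1), so s_k = R(k)·t_k = -3*factorial(k)/2**k.
Verify: -3*(k - 1)*factorial(k)/(2*2**k) matches t_k.
Σ_(k=0)^(5) t_k = s_(6) − s_(0) = -135/4 − (-3) = -123/4.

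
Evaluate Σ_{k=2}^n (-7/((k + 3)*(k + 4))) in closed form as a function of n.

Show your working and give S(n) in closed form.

S(n) = 7*(1 - n)/(5*(n + 4))

r(k) = (k + 3)/(k + 5) after simplifying.
So A=k + 3 and B=k + 5, with C=1.
Need (k + 3)·f(k+1) − (k + 4)·f(k) = 1.
Degrees (1,1,0) ⇒ d ≤ 1.
Solve for f: f(k) = k/3 (degree 1 ≤ 1).
Certificate R = B(k−1)f/C = k*(k + 4)/3 gives s_k = -7*k/(3*k + 9).
Δs = -7/(k**2 + 7*k + 12), as required.
Σ_(k=2)^n t_k = s_(n+1) − s_(2) = (7*(-n - 1)/(3*(n + 4))) − (-14/15), i.e. 7*(1 - n)/(5*(n + 4)).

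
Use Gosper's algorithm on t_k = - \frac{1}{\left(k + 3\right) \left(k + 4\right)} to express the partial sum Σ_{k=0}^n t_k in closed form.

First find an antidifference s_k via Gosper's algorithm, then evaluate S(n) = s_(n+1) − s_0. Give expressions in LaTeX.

t_(k+1)/t_k = (k + 3)/(k + 5).
A = k + 3, B = k + 5, C = 1.
Key eq: (k + 3)·f(k+1) = (k + 4)·f(k) + (1).
Bound: deg f ≤ 1.
A polynomial solution: f(k) = k/3.
R(k) = B(k−1)·f(k)/C(k) = k*(k + 4)/3; s_k = R·t_k = -k/(3*k + 9).
Verify: -1/(k**2 + 7*k + 12) matches t_k.
Telescope: S(n) = s_(n+1) − s_(0) = (-n - 1)/(3*(n + 4)) − (0) = (-n - 1)/(3*(n + 4)).

S(n) = \frac{- n - 1}{3 \left(n + 4\right)}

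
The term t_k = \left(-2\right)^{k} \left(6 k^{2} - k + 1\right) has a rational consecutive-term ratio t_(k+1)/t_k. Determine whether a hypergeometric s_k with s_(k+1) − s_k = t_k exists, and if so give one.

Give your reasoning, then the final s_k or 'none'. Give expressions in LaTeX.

s_k = \left(-2\right)^{k} \left(- 2 k^{2} + 3 k - 1\right)

r(k) = 2*(k - 6*(k + 1)**2)/(6*k**2 - k + 1) after simplifying.
Factor: A=-2; B=1; C=k**2 - k/6 + 1/6.
Solve (-2)·f(k+1) − (1)·f(k) = k**2 - k/6 + 1/6.
From deg A=0, deg B=0, deg C=2: d=2.
A polynomial solution: f(k) = -(k - 1)*(2*k - 1)/6.
Get s_k = R·t_k = (-2)**k*(-2*k**2 + 3*k - 1) with R(k) = B(k−1)f(k)/C(k) = -(k - 1)*(2*k - 1)/(6*k**2 - k + 1).
Check: Δs_k = (-2)**k*(6*k**2 - k + 1). ✓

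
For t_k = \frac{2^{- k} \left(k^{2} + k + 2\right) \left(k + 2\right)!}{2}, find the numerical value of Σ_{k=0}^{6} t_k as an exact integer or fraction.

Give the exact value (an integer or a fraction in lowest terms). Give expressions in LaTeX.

t_(k+1)/t_k = (k + 3)*(k + (k + 1)**2 + 3)/(2*(k**2 + k + 2)).
A = k/2 + 3/2, B = 1, C = k**2 + k + 2.
Key eq: (k/2 + 3/2)·f(k+1) = (1)·f(k) + (k**2 + k + 2).
Degrees (1,0,2) ⇒ d ≤ 1.
Match coefficients ⇒ f(k) = 2*(k - 1).
Certificate R = B(k−1)f/C = 2*(k - 1)/(k**2 + k + 2) gives s_k = (k - 1)*factorial(k + 2)/2**k.
Verify: (k**2 + k + 2)*factorial(k + 2)/(2*2**k) matches t_k.
Σ_(k=0)^(6) t_k = s_(7) − s_(0) = 17010 − (-2) = 17012.

Σ = 17012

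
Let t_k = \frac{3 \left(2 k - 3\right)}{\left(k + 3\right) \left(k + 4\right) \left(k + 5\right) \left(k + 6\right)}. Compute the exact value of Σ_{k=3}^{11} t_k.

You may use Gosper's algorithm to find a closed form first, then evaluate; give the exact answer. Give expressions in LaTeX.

Σ = 171/9520

Step 1: r(k) = (k + 3)*(2*k - 1)/((k + 7)*(2*k - 3)).
Normal form (A,B,C) = (k + 3, k + 7, k - 3/2).
Solve (k + 3)·f(k+1) − (k + 6)·f(k) = k - 3/2.
Bound: deg f ≤ 3.
A polynomial solution: f(k) = -k/2.
R(k) = B(k−1)·f(k)/C(k) = -k*(k + 6)/(2*k - 3); s_k = R·t_k = -3*k/((k + 3)*(k + 4)*(k + 5)).
Δs = 3*(2*k - 3)/(k**4 + 18*k**3 + 119*k**2 + 342*k + 360), as required.
Σ_(k=3)^(11) t_k = s_(12) − s_(3) = -3/340 − (-3/112) = 171/9520.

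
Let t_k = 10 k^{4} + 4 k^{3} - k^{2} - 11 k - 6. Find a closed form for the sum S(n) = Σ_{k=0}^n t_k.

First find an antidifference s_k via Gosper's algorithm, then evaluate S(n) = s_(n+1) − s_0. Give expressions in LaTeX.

t_(k+1)/t_k = (10*k**4 + 44*k**3 + 71*k**2 + 39*k - 4)/(10*k**4 + 4*k**3 - k**2 - 11*k - 6).
Normal form (A,B,C) = (1, 1, k**4 + 2*k**3/5 - k**2/10 - 11*k/10 - 3/5).
f must satisfy (1)·f(k+1) − (1)·f(k) = k**4 + 2*k**3/5 - k**2/10 - 11*k/10 - 3/5.
Degrees (0,0,4) ⇒ d ≤ 5.
Coefficient equations give f(k) = k*(k**2 + 1)*(2*k**2 - 4*k - 1)/10.
Certificate R = B(k−1)f/C = k*(k**2 + 1)*(2*k**2 - 4*k - 1)/(10*k**4 + 4*k**3 - k**2 - 11*k - 6) gives s_k = k*(2*k**4 - 4*k**3 + k**2 - 4*k - 1).
s_(k+1) − s_k = 10*k**4 + 4*k**3 - k**2 - 11*k - 6 = t_k.
s_(n+1) = 2*n**5 + 6*n**4 + 5*n**3 - 5*n**2 - 12*n - 6 and s_(0) = 0, so S(n) = 2*n**5 + 6*n**4 + 5*n**3 - 5*n**2 - 12*n - 6.

S(n) = 2 n^{5} + 6 n^{4} + 5 n^{3} - 5 n^{2} - 12 n - 6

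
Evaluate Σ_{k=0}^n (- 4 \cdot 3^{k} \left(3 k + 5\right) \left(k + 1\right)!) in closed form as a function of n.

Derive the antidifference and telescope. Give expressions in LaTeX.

r(k) = 3*(k + 2)*(3*k + 8)/(3*k + 5) after simplifying.
A = 3*k + 6, B = 1, C = k + 5/3.
Solve (3*k + 6)·f(k+1) − (1)·f(k) = k + 5/3.
Degrees (1,0,1) ⇒ d ≤ 0.
Coefficient equations give f(k) = 1/3.
Certificate R = B(k−1)f/C = 1/(3*k + 5) gives s_k = -4*3**k*factorial(k + 1).
s_(k+1) − s_k = -4*3**k*(3*k + 5)*factorial(k + 1) = t_k.
Evaluate: s_(n+1) = -12*3**n*factorial(n + 2); subtract s_(0) = -4 ⇒ S(n) = -12*3**n*factorial(n + 2) + 4.

S(n) = - 12 \cdot 3^{n} \left(n + 2\right)! + 4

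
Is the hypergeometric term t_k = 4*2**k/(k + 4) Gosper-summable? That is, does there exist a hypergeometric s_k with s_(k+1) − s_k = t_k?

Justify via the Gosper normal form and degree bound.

t_(k+1)/t_k = 2*(k + 4)/(k + 5).
Gosper form: A/B · C(k+1)/C(k) with A=2*k + 8, B=k + 5, C=1.
Need (2*k + 8)·f(k+1) − (k + 4)·f(k) = 1.
Bound: deg f ≤ -1.
Bound -1 < 0, so the key equation has no polynomial solution.

No. Not Gosper-summable.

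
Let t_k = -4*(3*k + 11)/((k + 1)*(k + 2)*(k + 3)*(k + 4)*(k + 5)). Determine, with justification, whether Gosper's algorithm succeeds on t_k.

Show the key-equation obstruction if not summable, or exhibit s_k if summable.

The ratio is (k + 1)*(3*k + 14)/((k + 6)*(3*k + 11)).
Normal form (A,B,C) = (k + 1, k + 6, k + 11/3).
Set up (k + 1)·f(k+1) − (k + 5)·f(k) − (k + 11/3) = 0.
From deg A=1, deg B=1, deg C=1: d=4.
Coefficient equations give f(k) = k*(k + 3)*(k**2 + 7*k + 14)/24.
So s_k = (B(k−1)f/C)·t_k = (k*(k + 3)*(k + 5)*(k**2 + 7*k + 14)/(8*(3*k + 11)))·t_k = k*(-k**2 - 7*k - 14)/(2*(k**3 + 7*k**2 + 14*k + 8)).
Check: Δs_k = 4*(-3*k - 11)/(k**5 + 15*k**4 + 85*k**3 + 225*k**2 + 274*k + 120). ✓

Yes. s_k = k*(-k**2 - 7*k - 14)/(2*(k**3 + 7*k**2 + 14*k + 8)).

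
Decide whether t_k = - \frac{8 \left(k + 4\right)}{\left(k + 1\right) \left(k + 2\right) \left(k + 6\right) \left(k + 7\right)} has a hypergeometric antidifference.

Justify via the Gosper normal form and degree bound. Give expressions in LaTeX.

Yes. s_k = \frac{2 k \left(- k - 7\right)}{3 \left(k^{2} + 7 k + 6\right)}.

Compute t_(k+1)/t_k: get (k + 1)*(k + 5)*(k + 6)/((k + 3)*(k + 4)*(k + 8)).
Factor: A=k + 1; B=k + 8; C=k**4 + 16*k**3 + 95*k**2 + 248*k + 240.
Set up (k + 1)·f(k+1) − (k + 7)·f(k) − (k**4 + 16*k**3 + 95*k**2 + 248*k + 240) = 0.
Degrees (1,1,4) ⇒ d ≤ 6.
A polynomial solution: f(k) = k*(k + 2)*(k + 3)*(k + 4)*(k + 5)*(k + 7)/12.
Certificate R = B(k−1)f/C = k*(k + 2)*(k + 7)**2/(12*(k + 4)) gives s_k = 2*k*(-k - 7)/(3*(k**2 + 7*k + 6)).
Verify: 8*(-k - 4)/(k**4 + 16*k**3 + 83*k**2 + 152*k + 84) matches t_k.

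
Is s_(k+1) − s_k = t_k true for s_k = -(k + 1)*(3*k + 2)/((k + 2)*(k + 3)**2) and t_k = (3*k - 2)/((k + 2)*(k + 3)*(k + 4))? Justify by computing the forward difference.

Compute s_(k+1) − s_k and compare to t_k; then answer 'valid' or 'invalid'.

Invalid: residual 2*(-6*k**2 - 21*k - 2)/(k**5 + 16*k**4 + 101*k**3 + 314*k**2 + 480*k + 288) ≠ 0.

s_(k+1) = -(k + 2)*(3*k + 5)/((k + 3)*(k + 4)**2)
s_(k+1) − s_k = (3*k**3 + 7*k**2 - 20*k - 28)/(k**5 + 16*k**4 + 101*k**3 + 314*k**2 + 480*k + 288)
(s_(k+1) − s_k) − t_k = 2*(-6*k**2 - 21*k - 2)/(k**5 + 16*k**4 + 101*k**3 + 314*k**2 + 480*k + 288)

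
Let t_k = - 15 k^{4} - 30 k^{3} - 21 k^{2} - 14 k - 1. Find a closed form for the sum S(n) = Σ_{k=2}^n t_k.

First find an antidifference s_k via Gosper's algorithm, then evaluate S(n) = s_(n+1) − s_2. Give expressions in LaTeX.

S(n) = - 3 n^{5} - 15 n^{4} - 27 n^{3} - 25 n^{2} - 11 n + 81

Step 1: r(k) = (15*k**4 + 90*k**3 + 201*k**2 + 206*k + 81)/(15*k**4 + 30*k**3 + 21*k**2 + 14*k + 1).
A = 1, B = 1, C = k**4 + 2*k**3 + 7*k**2/5 + 14*k/15 + 1/15.
Key eq: (1)·f(k+1) = (1)·f(k) + (k**4 + 2*k**3 + 7*k**2/5 + 14*k/15 + 1/15).
Degrees (0,0,4) ⇒ d ≤ 5.
Solving with deg f ≤ 5: f(k) = k*(3*k**4 - 3*k**2 + 4*k - 3)/15.
So s_k = (B(k−1)f/C)·t_k = (k*(3*k**4 - 3*k**2 + 4*k - 3)/(15*k**4 + 30*k**3 + 21*k**2 + 14*k + 1))·t_k = k*(-3*k**4 + 3*k**2 - 4*k + 3).
Δs = -15*k**4 - 30*k**3 - 21*k**2 - 14*k - 1, as required.
s_(n+1) = -3*n**5 - 15*n**4 - 27*n**3 - 25*n**2 - 11*n - 1 and s_(2) = -82, so S(n) = -3*n**5 - 15*n**4 - 27*n**3 - 25*n**2 - 11*n + 81.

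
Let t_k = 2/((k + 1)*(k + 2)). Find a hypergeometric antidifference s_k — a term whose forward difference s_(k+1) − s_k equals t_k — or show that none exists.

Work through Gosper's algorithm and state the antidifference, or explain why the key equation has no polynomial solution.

r(k) = (k + 1)/(k + 3) after simplifying.
Gosper form: A/B · C(k+1)/C(k) with A=k + 1, B=k + 3, C=1.
Need (k + 1)·f(k+1) − (k + 2)·f(k) = 1.
Bound: deg f ≤ 1.
Solving with deg f ≤ 1: f(k) = k.
Then R = B(k−1)f/C = k*(k + 2), so s_k = R(k)·t_k = 2*k/(k + 1).
Verify: 2/(k**2 + 3*k + 2) matches t_k.

s_k = 2*k/(k + 1)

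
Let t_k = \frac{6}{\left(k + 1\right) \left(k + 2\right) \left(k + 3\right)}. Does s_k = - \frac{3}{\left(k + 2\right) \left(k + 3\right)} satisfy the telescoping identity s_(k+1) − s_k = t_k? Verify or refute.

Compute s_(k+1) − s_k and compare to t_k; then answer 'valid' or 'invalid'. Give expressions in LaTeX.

Invalid: residual - \frac{18}{k^{4} + 10 k^{3} + 35 k^{2} + 50 k + 24} ≠ 0.

s_(k+1) = -3/((k + 3)*(k + 4))
s_(k+1) − s_k = 6/(k**3 + 9*k**2 + 26*k + 24)
(s_(k+1) − s_k) − t_k = -18/(k**4 + 10*k**3 + 35*k**2 + 50*k + 24)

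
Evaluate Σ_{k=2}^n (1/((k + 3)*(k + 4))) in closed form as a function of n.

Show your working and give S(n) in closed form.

Compute t_(k+1)/t_k: get (k + 3)/(k + 5).
So A=k + 3 and B=k + 5, with C=1.
Need (k + 3)·f(k+1) − (k + 4)·f(k) = 1.
d = 1 from the (1,1,0) case.
Solving with deg f ≤ 1: f(k) = k/3.
Certificate R = B(k−1)f/C = k*(k + 4)/3 gives s_k = k/(3*(k + 3)).
Δs = 1/(k**2 + 7*k + 12), as required.
Telescope: S(n) = s_(n+1) − s_(2) = (n + 1)/(3*(n + 4)) − (2/15) = (n - 1)/(5*(n + 4)).

S(n) = (n - 1)/(5*(n + 4))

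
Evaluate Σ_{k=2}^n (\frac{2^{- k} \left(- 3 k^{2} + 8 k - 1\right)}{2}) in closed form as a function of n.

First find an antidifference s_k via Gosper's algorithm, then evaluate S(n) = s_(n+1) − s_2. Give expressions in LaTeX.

r(k) = (3*k**2 - 2*k - 4)/(2*(3*k**2 - 8*k + 1)) after simplifying.
Normal form (A,B,C) = (1/2, 1, k**2 - 8*k/3 + 1/3).
Need (1/2)·f(k+1) − (1)·f(k) = k**2 - 8*k/3 + 1/3.
d = 2 from the (0,0,2) case.
Coefficient equations give f(k) = -2*(3*k**2 - 2*k + 2)/3.
R(k) = B(k−1)·f(k)/C(k) = -2*(3*k**2 - 2*k + 2)/(3*k**2 - 8*k + 1); s_k = R·t_k = (3*k**2 - 2*k + 2)/2**k.
Verify: (-3*k**2 + 8*k - 1)/(2*2**k) matches t_k.
Telescope: S(n) = s_(n+1) − s_(2) = 2**(-n - 1)*(3*n**2 + 4*n + 3) − (5/2) = 2**(-n - 1)*(-5*2**n + 3*n**2 + 4*n + 3).

S(n) = 2^{- n - 1} \left(- 5 \cdot 2^{n} + 3 n^{2} + 4 n + 3\right)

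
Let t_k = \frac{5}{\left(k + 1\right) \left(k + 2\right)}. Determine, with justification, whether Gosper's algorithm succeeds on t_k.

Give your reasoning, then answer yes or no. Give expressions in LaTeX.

Yes. s_k = \frac{5 k}{k + 1}.

Ratio r(k) = (k + 1)/(k + 3).
Take A(k)=k + 1, B(k)=k + 3, C(k)=1.
Set up (k + 1)·f(k+1) − (k + 2)·f(k) − (1) = 0.
Degrees (1,1,0) ⇒ d ≤ 1.
Solving with deg f ≤ 1: f(k) = k.
R(k) = B(k−1)·f(k)/C(k) = k*(k + 2); s_k = R·t_k = 5*k/(k + 1).
Verify: 5/(k**2 + 3*k + 2) matches t_k.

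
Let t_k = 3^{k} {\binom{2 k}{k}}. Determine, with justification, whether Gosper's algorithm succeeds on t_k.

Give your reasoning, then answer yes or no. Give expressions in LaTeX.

No. Not Gosper-summable.

r(k) = 6*(2*k + 1)/(k + 1) after simplifying.
Gosper form: A/B · C(k+1)/C(k) with A=12*k + 6, B=k + 1, C=1.
Solve (12*k + 6)·f(k+1) − (k)·f(k) = 1.
d = -1 from the (1,1,0) case.
Bound -1 < 0, so the key equation has no polynomial solution.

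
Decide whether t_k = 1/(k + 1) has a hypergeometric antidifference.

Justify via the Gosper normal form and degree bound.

No — the linear system for f has no solution.

Ratio r(k) = (k + 1)/(k + 2).
Gosper form: A/B · C(k+1)/C(k) with A=k + 1, B=k + 2, C=1.
f must satisfy (k + 1)·f(k+1) − (k + 1)·f(k) = 1.
Bound: deg f ≤ 0.
Write f(k) = c0. Then LHS − RHS = -1, requiring -1 = 0: contradictory. No certificate.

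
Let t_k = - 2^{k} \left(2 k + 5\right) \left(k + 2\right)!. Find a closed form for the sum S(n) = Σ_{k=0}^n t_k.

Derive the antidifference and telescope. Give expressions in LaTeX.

S(n) = - 2 \cdot 2^{n} \left(n + 3\right)! + 2

Step 1: r(k) = 2*(k + 3)*(2*k + 7)/(2*k + 5).
Gosper form: A/B · C(k+1)/C(k) with A=2*k + 6, B=1, C=k + 5/2.
Need (2*k + 6)·f(k+1) − (1)·f(k) = k + 5/2.
deg f ≤ 0 (via 1,0,1).
Solving with deg f ≤ 0: f(k) = 1/2.
R(k) = B(k−1)·f(k)/C(k) = 1/(2*k + 5); s_k = R·t_k = -2**k*factorial(k + 2).
s_(k+1) − s_k = -2**k*(2*k + 5)*factorial(k + 2) = t_k.
s_(n+1) = -2**(n + 1)*factorial(n + 3) and s_(0) = -2, so S(n) = -2*2**n*factorial(n + 3) + 2.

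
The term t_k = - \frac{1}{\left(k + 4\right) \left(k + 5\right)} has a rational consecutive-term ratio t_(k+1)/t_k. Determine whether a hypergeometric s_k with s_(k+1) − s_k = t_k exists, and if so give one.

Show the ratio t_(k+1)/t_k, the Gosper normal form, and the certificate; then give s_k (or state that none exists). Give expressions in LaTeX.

s_k = - \frac{k}{4 k + 16}

Compute t_(k+1)/t_k: get (k + 4)/(k + 6).
Gosper form: A/B · C(k+1)/C(k) with A=k + 4, B=k + 6, C=1.
Need (k + 4)·f(k+1) − (k + 5)·f(k) = 1.
From deg A=1, deg B=1, deg C=0: d=1.
Solve for f: f(k) = k/4 (degree 1 ≤ 1).
Then R = B(k−1)f/C = k*(k + 5)/4, so s_k = R(k)·t_k = -k/(4*k + 16).
s_(k+1) − s_k = -1/(k**2 + 9*k + 20) = t_k.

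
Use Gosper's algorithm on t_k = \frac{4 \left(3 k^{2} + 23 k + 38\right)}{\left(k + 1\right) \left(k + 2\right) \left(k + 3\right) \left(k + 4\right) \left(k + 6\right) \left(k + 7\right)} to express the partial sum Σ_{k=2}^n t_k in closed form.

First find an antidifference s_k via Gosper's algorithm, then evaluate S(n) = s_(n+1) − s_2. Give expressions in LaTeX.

S(n) = \frac{n^{3} + 13 n^{2} + 50 n - 64}{30 \left(n^{3} + 13 n^{2} + 50 n + 56\right)}

Ratio r(k) = (k + 1)*(k + 6)*(23*k + 3*(k + 1)**2 + 61)/((k + 5)*(k + 8)*(3*k**2 + 23*k + 38)).
A = k + 1, B = k + 8, C = k**3 + 38*k**2/3 + 51*k + 190/3.
Key eq: (k + 1)·f(k+1) = (k + 7)·f(k) + (k**3 + 38*k**2/3 + 51*k + 190/3).
From deg A=1, deg B=1, deg C=3: d=6.
Match coefficients ⇒ f(k) = k*(k + 2)*(k + 4)*(k + 5)*(k**2 + 10*k + 27)/54.
R(k) = B(k−1)·f(k)/C(k) = k*(k + 2)*(k + 4)*(k + 7)*(k**2 + 10*k + 27)/(18*(3*k**2 + 23*k + 38)); s_k = R·t_k = 2*k*(k**2 + 10*k + 27)/(9*(k**3 + 10*k**2 + 27*k + 18)).
Check: Δs_k = 4*(3*k**2 + 23*k + 38)/(k**6 + 23*k**5 + 207*k**4 + 925*k**3 + 2144*k**2 + 2412*k + 1008). ✓
Telescope: S(n) = s_(n+1) − s_(2) = 2*(n**3 + 13*n**2 + 50*n + 38)/(9*(n**3 + 13*n**2 + 50*n + 56)) − (17/90) = (n**3 + 13*n**2 + 50*n - 64)/(30*(n**3 + 13*n**2 + 50*n + 56)).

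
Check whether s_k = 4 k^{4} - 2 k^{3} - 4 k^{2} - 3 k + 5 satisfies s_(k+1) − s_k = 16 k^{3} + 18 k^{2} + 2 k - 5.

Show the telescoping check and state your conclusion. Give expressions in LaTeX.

s_(k+1) = k*(4*k**3 + 14*k**2 + 14*k - 1)
s_(k+1) − s_k = 16*k**3 + 18*k**2 + 2*k - 5
(s_(k+1) − s_k) − t_k = 0

Valid — Δs_k = t_k.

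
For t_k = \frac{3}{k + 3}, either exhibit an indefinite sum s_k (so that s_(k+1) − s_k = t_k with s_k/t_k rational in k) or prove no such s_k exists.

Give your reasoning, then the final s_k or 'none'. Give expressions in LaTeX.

The ratio is (k + 3)/(k + 4).
Factor: A=k + 3; B=k + 4; C=1.
Need (k + 3)·f(k+1) − (k + 3)·f(k) = 1.
deg f ≤ 0 (via 1,1,0).
Generic f = c0 gives residual -1; -1 = 0 cannot hold, so t_k is not Gosper-summable.

none (Gosper's algorithm certifies no s_k)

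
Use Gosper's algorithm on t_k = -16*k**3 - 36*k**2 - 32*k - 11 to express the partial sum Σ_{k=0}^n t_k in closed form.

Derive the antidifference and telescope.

S(n) = -4*n**4 - 20*n**3 - 38*n**2 - 33*n - 11

Compute t_(k+1)/t_k: get (16*k**3 + 84*k**2 + 152*k + 95)/(16*k**3 + 36*k**2 + 32*k + 11).
Gosper form: A/B · C(k+1)/C(k) with A=1, B=1, C=k**3 + 9*k**2/4 + 2*k + 11/16.
Solve (1)·f(k+1) − (1)·f(k) = k**3 + 9*k**2/4 + 2*k + 11/16.
From deg A=0, deg B=0, deg C=3: d=4.
A polynomial solution: f(k) = k*(4*k**3 + 4*k**2 + 2*k + 1)/16.
Get s_k = R·t_k = k*(-4*k**3 - 4*k**2 - 2*k - 1) with R(k) = B(k−1)f(k)/C(k) = k*(4*k**3 + 4*k**2 + 2*k + 1)/(16*k**3 + 36*k**2 + 32*k + 11).
Verify: -16*k**3 - 36*k**2 - 32*k - 11 matches t_k.
Telescope: S(n) = s_(n+1) − s_(0) = -4*n**4 - 20*n**3 - 38*n**2 - 33*n - 11 − (0) = -4*n**4 - 20*n**3 - 38*n**2 - 33*n - 11.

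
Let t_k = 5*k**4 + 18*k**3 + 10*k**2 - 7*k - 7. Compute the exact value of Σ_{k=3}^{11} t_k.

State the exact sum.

Step 1: r(k) = (5*k**4 + 38*k**3 + 94*k**2 + 87*k + 19)/(5*k**4 + 18*k**3 + 10*k**2 - 7*k - 7).
A = 1, B = 1, C = k**4 + 18*k**3/5 + 2*k**2 - 7*k/5 - 7/5.
Need (1)·f(k+1) − (1)·f(k) = k**4 + 18*k**3/5 + 2*k**2 - 7*k/5 - 7/5.
Degrees (0,0,4) ⇒ d ≤ 5.
Coefficient equations give f(k) = k*(k**4 + 2*k**3 - 4*k**2 - 4*k - 2)/5.
R(k) = B(k−1)·f(k)/C(k) = k*(k**4 + 2*k**3 - 4*k**2 - 4*k - 2)/(5*k**4 + 18*k**3 + 10*k**2 - 7*k - 7); s_k = R·t_k = k*(k**4 + 2*k**3 - 4*k**2 - 4*k - 2).
Check: Δs_k = 5*k**4 + 18*k**3 + 10*k**2 - 7*k - 7. ✓
Sum = s_(12) − s_(3); s_(12) = 282792, s_(3) = 255 ⇒ 282537.

Σ = 282537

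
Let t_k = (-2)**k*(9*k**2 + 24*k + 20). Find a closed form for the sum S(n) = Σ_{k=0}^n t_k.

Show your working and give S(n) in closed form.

Compute t_(k+1)/t_k: get 2*(-9*k**2 - 42*k - 53)/(9*k**2 + 24*k + 20).
Normal form (A,B,C) = (-2, 1, k**2 + 8*k/3 + 20/9).
Need (-2)·f(k+1) − (1)·f(k) = k**2 + 8*k/3 + 20/9.
deg f ≤ 2 (via 0,0,2).
Solving with deg f ≤ 2: f(k) = -(3*k**2 + 4*k + 2)/9.
R(k) = B(k−1)·f(k)/C(k) = -(3*k**2 + 4*k + 2)/(9*k**2 + 24*k + 20); s_k = R·t_k = (-2)**k*(-3*k**2 - 4*k - 2).
Δs = (-2)**k*(9*k**2 + 24*k + 20), as required.
s_(n+1) = 2*(-2)**n*(3*n**2 + 10*n + 9) and s_(0) = -2, so S(n) = 6*(-2)**n*n**2 + 20*(-2)**n*n + 18*(-2)**n + 2.

S(n) = 6*(-2)**n*n**2 + 20*(-2)**n*n + 18*(-2)**n + 2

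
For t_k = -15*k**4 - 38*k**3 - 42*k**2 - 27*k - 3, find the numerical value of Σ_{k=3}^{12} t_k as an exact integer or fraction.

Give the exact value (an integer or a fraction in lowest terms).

Σ = -1170390

Step 1: r(k) = (15*k**4 + 98*k**3 + 246*k**2 + 285*k + 125)/(15*k**4 + 38*k**3 + 42*k**2 + 27*k + 3).
Normal form (A,B,C) = (1, 1, k**4 + 38*k**3/15 + 14*k**2/5 + 9*k/5 + 1/5).
Set up (1)·f(k+1) − (1)·f(k) − (k**4 + 38*k**3/15 + 14*k**2/5 + 9*k/5 + 1/5) = 0.
d = 5 from the (0,0,4) case.
Solving with deg f ≤ 5: f(k) = k*(3*k**4 + 2*k**3 + 2*k - 4)/15.
Get s_k = R·t_k = k*(-3*k**4 - 2*k**3 - 2*k + 4) with R(k) = B(k−1)f(k)/C(k) = k*(3*k**4 + 2*k**3 + 2*k - 4)/(15*k**4 + 38*k**3 + 42*k**2 + 27*k + 3).
Δs = -15*k**4 - 38*k**3 - 42*k**2 - 27*k - 3, as required.
Sum = s_(13) − s_(3); s_(13) = -1171287, s_(3) = -897 ⇒ -1170390.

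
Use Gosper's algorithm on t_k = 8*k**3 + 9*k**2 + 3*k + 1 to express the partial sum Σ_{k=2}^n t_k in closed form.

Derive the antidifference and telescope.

Step 1: r(k) = (8*k**3 + 33*k**2 + 45*k + 21)/(8*k**3 + 9*k**2 + 3*k + 1).
So A=1 and B=1, with C=k**3 + 9*k**2/8 + 3*k/8 + 1/8.
Key eq: (1)·f(k+1) = (1)·f(k) + (k**3 + 9*k**2/8 + 3*k/8 + 1/8).
Degrees (0,0,3) ⇒ d ≤ 4.
Solve for f: f(k) = k*(2*k**3 - k**2 - k + 1)/8 (degree 4 ≤ 4).
Certificate R = B(k−1)f/C = k*(2*k**3 - k**2 - k + 1)/(8*k**3 + 9*k**2 + 3*k + 1) gives s_k = k*(2*k**3 - k**2 - k + 1).
Check: Δs_k = 8*k**3 + 9*k**2 + 3*k + 1. ✓
Σ_(k=2)^n t_k = s_(n+1) − s_(2) = (2*n**4 + 7*n**3 + 8*n**2 + 4*n + 1) − (22), i.e. 2*n**4 + 7*n**3 + 8*n**2 + 4*n - 21.

S(n) = 2*n**4 + 7*n**3 + 8*n**2 + 4*n - 21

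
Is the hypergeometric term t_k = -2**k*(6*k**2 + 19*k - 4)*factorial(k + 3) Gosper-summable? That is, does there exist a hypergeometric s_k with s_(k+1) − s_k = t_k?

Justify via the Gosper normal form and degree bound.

r(k) = 2*(6*k**3 + 55*k**2 + 145*k + 84)/(6*k**2 + 19*k - 4) after simplifying.
Take A(k)=2*k + 8, B(k)=1, C(k)=k**2 + 19*k/6 - 2/3.
Set up (2*k + 8)·f(k+1) − (1)·f(k) − (k**2 + 19*k/6 - 2/3) = 0.
From deg A=1, deg B=0, deg C=2: d=1.
Match coefficients ⇒ f(k) = (3*k - 4)/6.
Certificate R = B(k−1)f/C = (3*k - 4)/(6*k**2 + 19*k - 4) gives s_k = -2**k*(3*k - 4)*factorial(k + 3).
s_(k+1) − s_k = -2**k*(6*k**2 + 19*k - 4)*factorial(k + 3) = t_k.

Yes. s_k = -2**k*(3*k - 4)*factorial(k + 3).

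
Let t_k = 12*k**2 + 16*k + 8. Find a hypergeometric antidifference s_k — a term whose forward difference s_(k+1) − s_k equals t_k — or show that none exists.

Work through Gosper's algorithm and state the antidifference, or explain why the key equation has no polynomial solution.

r(k) = (3*k**2 + 10*k + 9)/(3*k**2 + 4*k + 2) after simplifying.
Factor: A=1; B=1; C=k**2 + 4*k/3 + 2/3.
Solve (1)·f(k+1) − (1)·f(k) = k**2 + 4*k/3 + 2/3.
deg f ≤ 3 (via 0,0,2).
A polynomial solution: f(k) = k*(2*k**2 + k + 1)/6.
So s_k = (B(k−1)f/C)·t_k = (k*(2*k**2 + k + 1)/(2*(3*k**2 + 4*k + 2)))·t_k = 2*k*(2*k**2 + k + 1).
s_(k+1) − s_k = 12*k**2 + 16*k + 8 = t_k.

s_k = 2*k*(2*k**2 + k + 1)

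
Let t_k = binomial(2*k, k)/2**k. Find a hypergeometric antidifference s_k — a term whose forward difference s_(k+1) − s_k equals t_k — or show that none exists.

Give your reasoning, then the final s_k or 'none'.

not Gosper-summable; s_k does not exist

Step 1: r(k) = (2*k + 1)/(k + 1).
So A=2*k + 1 and B=k + 1, with C=1.
f must satisfy (2*k + 1)·f(k+1) − (k)·f(k) = 1.
d = -1 from the (1,1,0) case.
deg f ≤ -1 is impossible — no certificate.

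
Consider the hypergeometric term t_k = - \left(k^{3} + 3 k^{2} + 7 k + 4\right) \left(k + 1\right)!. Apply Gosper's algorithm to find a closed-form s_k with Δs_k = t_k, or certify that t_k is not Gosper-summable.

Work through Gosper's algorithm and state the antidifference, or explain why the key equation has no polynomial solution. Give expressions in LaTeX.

s_k = - \left(k^{2} + 2\right) \left(k + 1\right)!

Compute t_(k+1)/t_k: get (k**4 + 8*k**3 + 28*k**2 + 47*k + 30)/(k**3 + 3*k**2 + 7*k + 4).
Gosper form: A/B · C(k+1)/C(k) with A=k + 2, B=1, C=k**3 + 3*k**2 + 7*k + 4.
Set up (k + 2)·f(k+1) − (1)·f(k) − (k**3 + 3*k**2 + 7*k + 4) = 0.
From deg A=1, deg B=0, deg C=3: d=2.
Solve for f: f(k) = k**2 + 2 (degree 2 ≤ 2).
So s_k = (B(k−1)f/C)·t_k = ((k**2 + 2)/(k**3 + 3*k**2 + 7*k + 4))·t_k = -(k**2 + 2)*factorial(k + 1).
Verify: -(k**3 + 3*k**2 + 7*k + 4)*factorial(k + 1) matches t_k.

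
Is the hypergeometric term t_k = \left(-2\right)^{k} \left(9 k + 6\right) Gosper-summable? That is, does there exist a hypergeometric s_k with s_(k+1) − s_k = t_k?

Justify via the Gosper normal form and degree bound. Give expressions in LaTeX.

Yes. s_k = - 3 \left(-2\right)^{k} k.

r(k) = 2*(-3*k - 5)/(3*k + 2) after simplifying.
A = -2, B = 1, C = k + 2/3.
Solve (-2)·f(k+1) − (1)·f(k) = k + 2/3.
d = 1 from the (0,0,1) case.
Solve for f: f(k) = -k/3 (degree 1 ≤ 1).
Then R = B(k−1)f/C = -k/(3*k + 2), so s_k = R(k)·t_k = -3*(-2)**k*k.
s_(k+1) − s_k = (-2)**k*(9*k + 6) = t_k.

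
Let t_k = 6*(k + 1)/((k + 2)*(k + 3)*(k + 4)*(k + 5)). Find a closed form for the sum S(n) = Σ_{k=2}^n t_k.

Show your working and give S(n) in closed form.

S(n) = (n**3 + 12*n**2 + 11*n - 24)/(12*(n**3 + 12*n**2 + 47*n + 60))

t_(k+1)/t_k = (k + 2)**2/((k + 1)*(k + 6)).
Factor: A=k + 2; B=k + 6; C=k + 1.
Need (k + 2)·f(k+1) − (k + 5)·f(k) = k + 1.
From deg A=1, deg B=1, deg C=1: d=3.
A polynomial solution: f(k) = k*(k + 1)*(k + 8)/36.
Get s_k = R·t_k = k*(k**2 + 9*k + 8)/(6*(k + 2)*(k + 3)*(k + 4)) with R(k) = B(k−1)f(k)/C(k) = k*(k + 5)*(k + 8)/36.
Δs = 6*(k + 1)/(k**4 + 14*k**3 + 71*k**2 + 154*k + 120), as required.
Evaluate: s_(n+1) = (n**3 + 12*n**2 + 29*n + 18)/(6*(n**3 + 12*n**2 + 47*n + 60)); subtract s_(2) = 1/12 ⇒ S(n) = (n**3 + 12*n**2 + 11*n - 24)/(12*(n**3 + 12*n**2 + 47*n + 60)).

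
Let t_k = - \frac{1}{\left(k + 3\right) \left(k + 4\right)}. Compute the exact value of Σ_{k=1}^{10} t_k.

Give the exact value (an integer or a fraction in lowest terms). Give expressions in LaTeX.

The ratio is (k + 3)/(k + 5).
Gosper form: A/B · C(k+1)/C(k) with A=k + 3, B=k + 5, C=1.
Set up (k + 3)·f(k+1) − (k + 4)·f(k) − (1) = 0.
d = 1 from the (1,1,0) case.
Solve for f: f(k) = k/3 (degree 1 ≤ 1).
R(k) = B(k−1)·f(k)/C(k) = k*(k + 4)/3; s_k = R·t_k = -k/(3*k + 9).
s_(k+1) − s_k = -1/(k**2 + 7*k + 12) = t_k.
Evaluate s at k=11 and k=1: -11/42 and -1/12; difference -5/28.

Σ = -5/28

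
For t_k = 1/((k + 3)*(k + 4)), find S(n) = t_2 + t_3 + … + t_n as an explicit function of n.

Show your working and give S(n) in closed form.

S(n) = (n - 1)/(5*(n + 4))

Step 1: r(k) = (k + 3)/(k + 5).
Factor: A=k + 3; B=k + 5; C=1.
Set up (k + 3)·f(k+1) − (k + 4)·f(k) − (1) = 0.
Degrees (1,1,0) ⇒ d ≤ 1.
A polynomial solution: f(k) = k/3.
R(k) = B(k−1)·f(k)/C(k) = k*(k + 4)/3; s_k = R·t_k = k/(3*(k + 3)).
Verify: 1/(k**2 + 7*k + 12) matches t_k.
s_(n+1) = (n + 1)/(3*(n + 4)) and s_(2) = 2/15, so S(n) = (n - 1)/(5*(n + 4)).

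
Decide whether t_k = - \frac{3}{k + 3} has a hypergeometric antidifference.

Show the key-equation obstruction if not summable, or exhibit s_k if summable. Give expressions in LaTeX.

No. Not Gosper-summable.

The ratio is (k + 3)/(k + 4).
A = k + 3, B = k + 4, C = 1.
Solve (k + 3)·f(k+1) − (k + 3)·f(k) = 1.
Degrees (1,1,0) ⇒ d ≤ 0.
f = c0 ⇒ A·f(k+1) − B(k−1)·f(k) − C = -1. The system {-1 = 0} is inconsistent; no antidifference.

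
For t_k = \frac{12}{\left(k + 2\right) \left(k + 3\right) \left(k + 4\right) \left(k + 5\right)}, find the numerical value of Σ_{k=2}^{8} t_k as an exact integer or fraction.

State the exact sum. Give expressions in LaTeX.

Compute t_(k+1)/t_k: get (k + 2)/(k + 6).
Factor: A=k + 2; B=k + 6; C=1.
Need (k + 2)·f(k+1) − (k + 5)·f(k) = 1.
Degrees (1,1,0) ⇒ d ≤ 3.
Match coefficients ⇒ f(k) = k*(k**2 + 9*k + 26)/72.
R(k) = B(k−1)·f(k)/C(k) = k*(k + 5)*(k**2 + 9*k + 26)/72; s_k = R·t_k = k*(k**2 + 9*k + 26)/(6*(k + 2)*(k + 3)*(k + 4)).
Verify: 12/(k**4 + 14*k**3 + 71*k**2 + 154*k + 120) matches t_k.
Σ_(k=2)^(8) t_k = s_(9) − s_(2) = 47/286 − (2/15) = 133/4290.

Σ = 133/4290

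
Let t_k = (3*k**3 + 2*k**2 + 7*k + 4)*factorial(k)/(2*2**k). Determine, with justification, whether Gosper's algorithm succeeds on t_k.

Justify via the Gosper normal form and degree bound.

Yes. s_k = (k - 1)*(3*k + 2)*factorial(k)/2**k.

Ratio r(k) = (3*k**4 + 14*k**3 + 31*k**2 + 36*k + 16)/(2*(3*k**3 + 2*k**2 + 7*k + 4)).
Take A(k)=k/2 + 1/2, B(k)=1, C(k)=k**3 + 2*k**2/3 + 7*k/3 + 4/3.
Solve (k/2 + 1/2)·f(k+1) − (1)·f(k) = k**3 + 2*k**2/3 + 7*k/3 + 4/3.
Degrees (1,0,3) ⇒ d ≤ 2.
Solving with deg f ≤ 2: f(k) = 2*(k - 1)*(3*k + 2)/3.
Get s_k = R·t_k = (k - 1)*(3*k + 2)*factorial(k)/2**k with R(k) = B(k−1)f(k)/C(k) = 2*(k - 1)*(3*k + 2)/(3*k**3 + 2*k**2 + 7*k + 4).
Check: Δs_k = (3*k**3 + 2*k**2 + 7*k + 4)*factorial(k)/(2*2**k). ✓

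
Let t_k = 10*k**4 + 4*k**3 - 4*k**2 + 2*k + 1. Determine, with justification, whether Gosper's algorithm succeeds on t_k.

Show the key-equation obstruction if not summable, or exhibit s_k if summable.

Yes. s_k = k*(2*k**4 - 4*k**3 + 4*k - 1).

r(k) = (10*k**4 + 44*k**3 + 68*k**2 + 46*k + 13)/(10*k**4 + 4*k**3 - 4*k**2 + 2*k + 1) after simplifying.
Factor: A=1; B=1; C=k**4 + 2*k**3/5 - 2*k**2/5 + k/5 + 1/10.
Key eq: (1)·f(k+1) = (1)·f(k) + (k**4 + 2*k**3/5 - 2*k**2/5 + k/5 + 1/10).
d = 5 from the (0,0,4) case.
Match coefficients ⇒ f(k) = k*(2*k**4 - 4*k**3 + 4*k - 1)/10.
Get s_k = R·t_k = k*(2*k**4 - 4*k**3 + 4*k - 1) with R(k) = B(k−1)f(k)/C(k) = k*(2*k**4 - 4*k**3 + 4*k - 1)/(10*k**4 + 4*k**3 - 4*k**2 + 2*k + 1).
Δs = 10*k**4 + 4*k**3 - 4*k**2 + 2*k + 1, as required.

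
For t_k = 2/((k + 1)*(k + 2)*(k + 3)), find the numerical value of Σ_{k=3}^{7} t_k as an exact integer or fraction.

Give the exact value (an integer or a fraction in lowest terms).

Σ = 7/180

r(k) = (k + 1)/(k + 4) after simplifying.
Gosper form: A/B · C(k+1)/C(k) with A=k + 1, B=k + 4, C=1.
Solve (k + 1)·f(k+1) − (k + 3)·f(k) = 1.
Bound: deg f ≤ 2.
Match coefficients ⇒ f(k) = k*(k + 3)/4.
Then R = B(k−1)f/C = k*(k + 3)**2/4, so s_k = R(k)·t_k = k*(k + 3)/(2*(k + 1)*(k + 2)).
Check: Δs_k = 2/(k**3 + 6*k**2 + 11*k + 6). ✓
Evaluate s at k=8 and k=3: 22/45 and 9/20; difference 7/180.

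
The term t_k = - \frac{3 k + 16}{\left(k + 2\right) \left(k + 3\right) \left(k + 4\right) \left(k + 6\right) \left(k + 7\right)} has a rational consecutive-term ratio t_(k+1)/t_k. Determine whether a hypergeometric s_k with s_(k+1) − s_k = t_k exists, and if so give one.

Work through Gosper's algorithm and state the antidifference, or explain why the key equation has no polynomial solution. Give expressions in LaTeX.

The ratio is (k + 2)*(k + 6)*(3*k + 19)/((k + 5)*(k + 8)*(3*k + 16)).
Normal form (A,B,C) = (k + 2, k + 8, k**2 + 31*k/3 + 80/3).
Solve (k + 2)·f(k+1) − (k + 7)·f(k) = k**2 + 31*k/3 + 80/3.
Degrees (1,1,2) ⇒ d ≤ 5.
A polynomial solution: f(k) = k*(k + 4)*(k + 5)*(k**2 + 11*k + 36)/108.
So s_k = (B(k−1)f/C)·t_k = (k*(k + 4)*(k + 7)*(k**2 + 11*k + 36)/(36*(3*k + 16)))·t_k = k*(-k**2 - 11*k - 36)/(36*(k**3 + 11*k**2 + 36*k + 36)).
Δs = (-3*k - 16)/(k**5 + 22*k**4 + 185*k**3 + 740*k**2 + 1404*k + 1008), as required.

s_k = \frac{k \left(- k^{2} - 11 k - 36\right)}{36 \left(k^{3} + 11 k^{2} + 36 k + 36\right)}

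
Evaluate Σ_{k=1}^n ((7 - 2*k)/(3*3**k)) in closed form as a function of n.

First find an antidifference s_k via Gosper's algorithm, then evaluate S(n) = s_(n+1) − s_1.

S(n) = 3**(-n - 1)*(2*3**n + n - 2)

t_(k+1)/t_k = (2*k - 5)/(3*(2*k - 7)).
Factor: A=1/3; B=1; C=k - 7/2.
Solve (1/3)·f(k+1) − (1)·f(k) = k - 7/2.
From deg A=0, deg B=0, deg C=1: d=1.
A polynomial solution: f(k) = -3*(k - 3)/2.
So s_k = (B(k−1)f/C)·t_k = (-3*(k - 3)/(2*k - 7))·t_k = (k - 3)/3**k.
Verify: (7 - 2*k)/(3*3**k) matches t_k.
Evaluate: s_(n+1) = 3**(-n - 1)*(n - 2); subtract s_(1) = -2/3 ⇒ S(n) = 3**(-n - 1)*(2*3**n + n - 2).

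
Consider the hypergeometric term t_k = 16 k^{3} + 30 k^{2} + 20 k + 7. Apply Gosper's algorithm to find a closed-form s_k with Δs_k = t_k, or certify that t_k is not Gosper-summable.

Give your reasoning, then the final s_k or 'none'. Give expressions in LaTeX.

The ratio is (16*k**3 + 78*k**2 + 128*k + 73)/(16*k**3 + 30*k**2 + 20*k + 7).
A = 1, B = 1, C = k**3 + 15*k**2/8 + 5*k/4 + 7/16.
Need (1)·f(k+1) − (1)·f(k) = k**3 + 15*k**2/8 + 5*k/4 + 7/16.
d = 4 from the (0,0,3) case.
A polynomial solution: f(k) = k*(4*k**3 + 2*k**2 - k + 2)/16.
R(k) = B(k−1)·f(k)/C(k) = k*(4*k**3 + 2*k**2 - k + 2)/(16*k**3 + 30*k**2 + 20*k + 7); s_k = R·t_k = k*(4*k**3 + 2*k**2 - k + 2).
Check: Δs_k = 16*k**3 + 30*k**2 + 20*k + 7. ✓

s_k = k \left(4 k^{3} + 2 k^{2} - k + 2\right)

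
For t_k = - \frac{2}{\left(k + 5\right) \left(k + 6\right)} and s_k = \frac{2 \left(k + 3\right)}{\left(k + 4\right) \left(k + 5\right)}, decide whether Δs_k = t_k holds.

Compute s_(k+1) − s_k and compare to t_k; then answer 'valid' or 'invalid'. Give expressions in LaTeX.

s_(k+1) = 2*(k + 4)/((k + 5)*(k + 6))
s_(k+1) − s_k = 2*(-k - 2)/(k**3 + 15*k**2 + 74*k + 120)
(s_(k+1) − s_k) − t_k = 4/(k**3 + 15*k**2 + 74*k + 120)

Invalid: residual \frac{4}{k^{3} + 15 k^{2} + 74 k + 120} ≠ 0.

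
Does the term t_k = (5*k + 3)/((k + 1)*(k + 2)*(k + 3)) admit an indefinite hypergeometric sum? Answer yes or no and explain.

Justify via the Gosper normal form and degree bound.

The ratio is (k + 1)*(5*k + 8)/((k + 4)*(5*k + 3)).
So A=k + 1 and B=k + 4, with C=k + 3/5.
Solve (k + 1)·f(k+1) − (k + 3)·f(k) = k + 3/5.
Degrees (1,1,1) ⇒ d ≤ 2.
Solving with deg f ≤ 2: f(k) = k*(2*k + 1)/5.
Then R = B(k−1)f/C = k*(k + 3)*(2*k + 1)/(5*k + 3), so s_k = R(k)·t_k = k*(2*k + 1)/((k + 1)*(k + 2)).
Check: Δs_k = (5*k + 3)/(k**3 + 6*k**2 + 11*k + 6). ✓

Yes. s_k = k*(2*k + 1)/((k + 1)*(k + 2)).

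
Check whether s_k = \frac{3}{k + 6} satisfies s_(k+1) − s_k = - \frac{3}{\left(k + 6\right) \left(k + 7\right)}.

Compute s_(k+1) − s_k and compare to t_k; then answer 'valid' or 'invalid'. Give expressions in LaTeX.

s_(k+1) = 3/(k + 7)
s_(k+1) − s_k = -3/((k + 6)*(k + 7))
(s_(k+1) − s_k) − t_k = 0

valid; difference matches t_k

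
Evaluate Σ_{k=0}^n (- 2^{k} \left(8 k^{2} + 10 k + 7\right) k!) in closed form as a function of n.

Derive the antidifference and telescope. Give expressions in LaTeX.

The ratio is 2*(8*k**3 + 34*k**2 + 51*k + 25)/(8*k**2 + 10*k + 7).
Normal form (A,B,C) = (2*k + 2, 1, k**2 + 5*k/4 + 7/8).
Key eq: (2*k + 2)·f(k+1) = (1)·f(k) + (k**2 + 5*k/4 + 7/8).
From deg A=1, deg B=0, deg C=2: d=1.
Solve for f: f(k) = (4*k - 1)/8 (degree 1 ≤ 1).
Get s_k = R·t_k = -2**k*(4*k - 1)*factorial(k) with R(k) = B(k−1)f(k)/C(k) = (4*k - 1)/(8*k**2 + 10*k + 7).
s_(k+1) − s_k = -2**k*(8*k**2 + 10*k + 7)*factorial(k) = t_k.
Telescope: S(n) = s_(n+1) − s_(0) = -2**(n + 1)*(4*n + 3)*factorial(n + 1) − (1) = -8*2**n*n**2*factorial(n) - 14*2**n*n*factorial(n) - 6*2**n*factorial(n) - 1.

S(n) = - 8 \cdot 2^{n} n^{2} n! - 14 \cdot 2^{n} n n! - 6 \cdot 2^{n} n! - 1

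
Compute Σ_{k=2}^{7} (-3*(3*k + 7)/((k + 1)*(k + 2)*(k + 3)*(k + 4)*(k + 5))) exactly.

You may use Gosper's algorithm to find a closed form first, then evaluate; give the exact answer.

Σ = -61/1980

Compute t_(k+1)/t_k: get (k + 1)*(3*k + 10)/((k + 6)*(3*k + 7)).
A = k + 1, B = k + 6, C = k + 7/3.
f must satisfy (k + 1)·f(k+1) − (k + 5)·f(k) = k + 7/3.
deg f ≤ 4 (via 1,1,1).
Solving with deg f ≤ 4: f(k) = k*(k + 2)*(k**2 + 8*k + 19)/36.
So s_k = (B(k−1)f/C)·t_k = (k*(k + 2)*(k + 5)*(k**2 + 8*k + 19)/(12*(3*k + 7)))·t_k = k*(-k**2 - 8*k - 19)/(4*(k**3 + 8*k**2 + 19*k + 12)).
s_(k+1) − s_k = 3*(-3*k - 7)/(k**5 + 15*k**4 + 85*k**3 + 225*k**2 + 274*k + 120) = t_k.
Σ_(k=2)^(7) t_k = s_(8) − s_(2) = -49/198 − (-13/60) = -61/1980.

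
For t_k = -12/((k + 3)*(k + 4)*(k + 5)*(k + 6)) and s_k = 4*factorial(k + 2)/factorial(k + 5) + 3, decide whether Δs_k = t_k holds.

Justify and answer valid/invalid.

Valid — Δs_k = t_k.

s_(k+1) = 4*factorial(k + 3)/factorial(k + 6) + 3
s_(k+1) − s_k = -12/((k + 3)*(k + 4)*(k + 5)*(k + 6))
(s_(k+1) − s_k) − t_k = 0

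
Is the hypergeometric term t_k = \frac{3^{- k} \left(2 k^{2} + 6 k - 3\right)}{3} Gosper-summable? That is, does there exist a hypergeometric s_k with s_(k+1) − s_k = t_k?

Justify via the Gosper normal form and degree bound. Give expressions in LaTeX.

Step 1: r(k) = (2*k**2 + 10*k + 5)/(3*(2*k**2 + 6*k - 3)).
A = 1/3, B = 1, C = k**2 + 3*k - 3/2.
Need (1/3)·f(k+1) − (1)·f(k) = k**2 + 3*k - 3/2.
Bound: deg f ≤ 2.
Coefficient equations give f(k) = -3*(k**2 + 4*k + 1)/2.
So s_k = (B(k−1)f/C)·t_k = (-3*(k**2 + 4*k + 1)/(2*k**2 + 6*k - 3))·t_k = (-k**2 - 4*k - 1)/3**k.
Verify: (2*k**2 + 6*k - 3)/(3*3**k) matches t_k.

Yes. s_k = 3^{- k} \left(- k^{2} - 4 k - 1\right).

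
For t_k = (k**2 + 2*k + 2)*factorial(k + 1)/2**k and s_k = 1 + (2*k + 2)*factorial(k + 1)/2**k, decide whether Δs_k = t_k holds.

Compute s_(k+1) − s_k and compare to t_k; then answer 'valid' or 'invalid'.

s_(k+1) = 2**(-k - 1)*(2*k + 4)*factorial(k + 2) + 1
s_(k+1) − s_k = (k**2 + 2*k + 2)*factorial(k + 1)/2**k
(s_(k+1) − s_k) − t_k = 0

valid (s_(k+1) − s_k reduces to t_k)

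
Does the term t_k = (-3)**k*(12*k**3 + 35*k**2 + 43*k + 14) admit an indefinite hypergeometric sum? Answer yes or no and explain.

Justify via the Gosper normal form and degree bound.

r(k) = 3*(-12*k**3 - 71*k**2 - 149*k - 104)/(12*k**3 + 35*k**2 + 43*k + 14) after simplifying.
Take A(k)=-3, B(k)=1, C(k)=k**3 + 35*k**2/12 + 43*k/12 + 7/6.
Solve (-3)·f(k+1) − (1)·f(k) = k**3 + 35*k**2/12 + 43*k/12 + 7/6.
Bound: deg f ≤ 3.
Coefficient equations give f(k) = -(3*k**3 + 2*k**2 + k - 1)/12.
So s_k = (B(k−1)f/C)·t_k = (-(3*k**3 + 2*k**2 + k - 1)/(12*k**3 + 35*k**2 + 43*k + 14))·t_k = (-3)**k*(-3*k**3 - 2*k**2 - k + 1).
Verify: (-3)**k*(12*k**3 + 35*k**2 + 43*k + 14) matches t_k.

Yes. s_k = (-3)**k*(-3*k**3 - 2*k**2 - k + 1).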